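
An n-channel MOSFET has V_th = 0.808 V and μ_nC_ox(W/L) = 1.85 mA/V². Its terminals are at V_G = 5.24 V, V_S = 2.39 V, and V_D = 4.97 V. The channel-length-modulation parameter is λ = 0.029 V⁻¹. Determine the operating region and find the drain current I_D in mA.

V_GS = V_G − V_S = 5.24 − 2.39 = 2.85 V; V_DS = V_D − V_S = 4.97 − 2.39 = 2.58 V.
V_ov = V_GS − V_th = 2.85 − 0.808 = 2.04 V.
Since V_DS = 2.58 V ≥ V_ov = 2.04 V, the device is in saturation.
I_D = ½ k_n V_ov² (1 + λ V_DS) = 0.5 × 1.85 × 2.04² × (1 + 0.029 × 2.58) = 4.15 mA.

Saturation; I_D = 4.15 mA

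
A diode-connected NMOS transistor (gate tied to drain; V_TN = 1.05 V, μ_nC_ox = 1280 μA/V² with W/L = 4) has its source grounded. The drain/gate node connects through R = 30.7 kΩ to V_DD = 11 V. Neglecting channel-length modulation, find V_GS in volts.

V_GS = 1.40 V

With gate tied to drain, V_GS = V_DS ≥ V_GS − V_TN, so the device is in saturation.
k_n = μ_nC_ox · (W/L) = 5.12 mA/V².
KCL at the drain: ½ k_n (V_GS − V_TN)² = (V_DD − V_GS)/R.
Let x = V_GS − 1.05. Then 78.6 x² + x − 9.95 = 0, giving x = 0.35 V (positive root), so V_GS = 1.4 V.
I_D = (V_DD − V_GS)/R = (11 − 1.4) / 30.7 = 0.313 mA.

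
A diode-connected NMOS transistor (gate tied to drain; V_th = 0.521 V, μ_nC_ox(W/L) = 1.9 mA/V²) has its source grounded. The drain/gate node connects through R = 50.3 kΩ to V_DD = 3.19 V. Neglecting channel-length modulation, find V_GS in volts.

V_GS = 0.747 V

With gate tied to drain, V_GS = V_DS ≥ V_GS − V_th, so the device is in saturation.
KCL at the drain: ½ k_n (V_GS − V_th)² = (V_DD − V_GS)/R.
Let x = V_GS − 0.521. Then 47.8 x² + x − 2.669 = 0, giving x = 0.226 V (positive root), so V_GS = 0.747 V.
I_D = (V_DD − V_GS)/R = (3.19 − 0.747) / 50.3 = 0.0486 mA.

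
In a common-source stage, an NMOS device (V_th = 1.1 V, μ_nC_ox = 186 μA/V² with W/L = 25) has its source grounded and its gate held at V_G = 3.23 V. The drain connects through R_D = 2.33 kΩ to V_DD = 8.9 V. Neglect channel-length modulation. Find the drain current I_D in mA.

V_GS = V_G = 3.23 V, so V_ov = 3.23 − 1.1 = 2.13 V.
k_n = μ_nC_ox · (W/L) = 4.65 mA/V².
Assume saturation: I_D = ½ k_n V_ov² = 0.5 × 4.65 × 2.13² = 10.5 mA, giving V_DS = V_DD − I_D R_D = 8.9 − 10.5 × 2.33 = -15.7 V.
But -15.7 V < V_ov = 2.13 V, so the device is actually in triode.
In triode I_D = k_n[V_ov V_DS − ½ V_DS²] and I_D = (V_DD − V_DS)/R_D. Equating: 5.42 V_DS² − 24.08 V_DS + 8.9 = 0, giving V_DS = 0.407 V (the root below V_ov).
I_D = (8.9 − 0.407) / 2.33 = 3.65 mA.

I_D = 3.65 mA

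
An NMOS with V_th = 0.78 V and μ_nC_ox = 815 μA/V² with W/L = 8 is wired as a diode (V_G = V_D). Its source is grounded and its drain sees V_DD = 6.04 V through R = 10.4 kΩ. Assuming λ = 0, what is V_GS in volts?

V_GS = 1.16 V

With gate tied to drain, V_GS = V_DS ≥ V_GS − V_th, so the device is in saturation.
k_n = μ_nC_ox · (W/L) = 6.52 mA/V².
KCL at the drain: ½ k_n (V_GS − V_th)² = (V_DD − V_GS)/R.
Let x = V_GS − 0.78. Then 33.9 x² + x − 5.26 = 0, giving x = 0.379 V (positive root), so V_GS = 1.16 V.
I_D = (V_DD − V_GS)/R = (6.04 − 1.16) / 10.4 = 0.469 mA.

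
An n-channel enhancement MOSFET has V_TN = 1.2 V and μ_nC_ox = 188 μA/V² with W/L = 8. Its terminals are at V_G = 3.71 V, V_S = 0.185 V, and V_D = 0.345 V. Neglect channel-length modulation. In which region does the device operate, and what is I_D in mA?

V_GS = V_G − V_S = 3.71 − 0.185 = 3.52 V; V_DS = V_D − V_S = 0.345 − 0.185 = 0.16 V.
k_n = μ_nC_ox · (W/L) = 1.504 mA/V².
V_ov = V_GS − V_TN = 3.52 − 1.2 = 2.33 V.
Since V_DS = 0.16 V < V_ov = 2.33 V, the device is in the triode region.
I_D = k_n [V_ov · V_DS − ½ V_DS²] = 1.504 × [2.33 × 0.16 − 0.5 × 0.16²] = 0.54 mA.

Triode; I_D = 0.540 mA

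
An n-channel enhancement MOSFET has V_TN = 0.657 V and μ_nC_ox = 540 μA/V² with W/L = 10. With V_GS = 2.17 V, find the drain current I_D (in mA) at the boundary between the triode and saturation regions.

I_D = 6.18 mA

At the boundary V_DS = V_ov = V_GS − V_TN = 2.17 − 0.657 = 1.51 V.
k_n = μ_nC_ox · (W/L) = 5.4 mA/V².
I_D = ½ k_n V_ov² = 0.5 × 5.4 × 1.51² = 6.18 mA.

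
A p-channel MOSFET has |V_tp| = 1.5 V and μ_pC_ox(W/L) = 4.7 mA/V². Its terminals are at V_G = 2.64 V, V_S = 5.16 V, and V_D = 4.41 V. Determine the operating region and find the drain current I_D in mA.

V_SG = V_S − V_G = 5.16 − 2.64 = 2.52 V; V_SD = V_S − V_D = 5.16 − 4.41 = 0.75 V.
V_ov = V_SG − |V_tp| = 2.52 − 1.5 = 1.02 V.
Since V_SD = 0.75 V < V_ov = 1.02 V, the device is in the triode region.
I_D = k_p [V_ov · V_SD − ½ V_SD²] = 4.7 × [1.02 × 0.75 − 0.5 × 0.75²] = 2.27 mA.

Triode; I_D = 2.27 mA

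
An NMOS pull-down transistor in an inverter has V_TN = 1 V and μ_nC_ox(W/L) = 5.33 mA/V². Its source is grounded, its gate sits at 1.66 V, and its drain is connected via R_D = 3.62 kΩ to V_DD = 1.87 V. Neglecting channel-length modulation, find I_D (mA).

I_D = 0.474 mA

V_GS = V_G = 1.66 V, so V_ov = 1.66 − 1 = 0.66 V.
Assume saturation: I_D = ½ k_n V_ov² = 0.5 × 5.33 × 0.66² = 1.16 mA, giving V_DS = V_DD − I_D R_D = 1.87 − 1.16 × 3.62 = -2.33 V.
But -2.33 V < V_ov = 0.66 V, so the device is actually in triode.
In triode I_D = k_n[V_ov V_DS − ½ V_DS²] and I_D = (V_DD − V_DS)/R_D. Equating: 9.65 V_DS² − 13.73 V_DS + 1.87 = 0, giving V_DS = 0.152 V (the root below V_ov).
I_D = (1.87 − 0.152) / 3.62 = 0.474 mA.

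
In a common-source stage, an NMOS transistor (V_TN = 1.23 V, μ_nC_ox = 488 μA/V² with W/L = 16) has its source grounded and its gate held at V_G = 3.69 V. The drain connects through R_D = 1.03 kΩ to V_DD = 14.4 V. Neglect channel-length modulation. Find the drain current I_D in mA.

I_D = 13.2 mA

V_GS = V_G = 3.69 V, so V_ov = 3.69 − 1.23 = 2.46 V.
k_n = μ_nC_ox · (W/L) = 7.808 mA/V².
Assume saturation: I_D = ½ k_n V_ov² = 0.5 × 7.808 × 2.46² = 23.6 mA, giving V_DS = V_DD − I_D R_D = 14.4 − 23.6 × 1.03 = -9.93 V.
But -9.93 V < V_ov = 2.46 V, so the device is actually in triode.
In triode I_D = k_n[V_ov V_DS − ½ V_DS²] and I_D = (V_DD − V_DS)/R_D. Equating: 4.02 V_DS² − 20.78 V_DS + 14.4 = 0, giving V_DS = 0.824 V (the root below V_ov).
I_D = (14.4 − 0.824) / 1.03 = 13.2 mA.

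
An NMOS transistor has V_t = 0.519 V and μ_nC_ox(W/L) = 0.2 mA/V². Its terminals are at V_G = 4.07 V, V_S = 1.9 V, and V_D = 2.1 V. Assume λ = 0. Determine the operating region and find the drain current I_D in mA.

Triode; I_D = 0.0620 mA

V_GS = V_G − V_S = 4.07 − 1.9 = 2.17 V; V_DS = V_D − V_S = 2.1 − 1.9 = 0.2 V.
V_ov = V_GS − V_t = 2.17 − 0.519 = 1.65 V.
Since V_DS = 0.2 V < V_ov = 1.65 V, the device is in the triode region.
I_D = k_n [V_ov · V_DS − ½ V_DS²] = 0.2 × [1.65 × 0.2 − 0.5 × 0.2²] = 0.062 mA.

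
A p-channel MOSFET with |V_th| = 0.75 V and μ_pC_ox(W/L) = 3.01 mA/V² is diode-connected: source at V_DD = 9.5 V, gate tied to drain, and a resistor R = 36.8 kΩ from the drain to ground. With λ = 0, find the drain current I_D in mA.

I_D = 0.227 mA

With gate tied to drain, V_SG = V_SD ≥ V_SG − |V_th|, so the device is in saturation.
KCL at the drain: ½ k_p (V_SG − |V_th|)² = (V_DD − V_SG)/R.
Let x = V_SG − 0.75. Then 55.4 x² + x − 8.75 = 0, giving x = 0.389 V (positive root), so V_SG = 1.14 V.
I_D = (V_DD − V_SG)/R = (9.5 − 1.14) / 36.8 = 0.227 mA.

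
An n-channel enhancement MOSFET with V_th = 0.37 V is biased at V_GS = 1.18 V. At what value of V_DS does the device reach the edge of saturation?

V_DS,sat = 0.810 V

The boundary between triode and saturation is V_DS = V_GS − V_th = V_ov.
V_ov = 1.18 − 0.37 = 0.81 V.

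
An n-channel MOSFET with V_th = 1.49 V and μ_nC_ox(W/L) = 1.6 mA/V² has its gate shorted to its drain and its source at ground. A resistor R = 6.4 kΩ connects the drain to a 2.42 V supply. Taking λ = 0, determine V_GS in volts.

V_GS = 1.83 V

With gate tied to drain, V_GS = V_DS ≥ V_GS − V_th, so the device is in saturation.
KCL at the drain: ½ k_n (V_GS − V_th)² = (V_DD − V_GS)/R.
Let x = V_GS − 1.49. Then 5.12 x² + x − 0.93 = 0, giving x = 0.34 V (positive root), so V_GS = 1.83 V.
I_D = (V_DD − V_GS)/R = (2.42 − 1.83) / 6.4 = 0.0923 mA.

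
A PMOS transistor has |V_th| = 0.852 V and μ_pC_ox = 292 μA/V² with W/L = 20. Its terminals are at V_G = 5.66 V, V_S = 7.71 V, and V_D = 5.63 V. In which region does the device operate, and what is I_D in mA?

V_SG = V_S − V_G = 7.71 − 5.66 = 2.05 V; V_SD = V_S − V_D = 7.71 − 5.63 = 2.08 V.
k_p = μ_pC_ox · (W/L) = 5.84 mA/V².
V_ov = V_SG − |V_th| = 2.05 − 0.852 = 1.2 V.
Since V_SD = 2.08 V ≥ V_ov = 1.2 V, the device is in saturation.
I_D = ½ k_p V_ov² = 0.5 × 5.84 × 1.2² = 4.19 mA.

Saturation; I_D = 4.19 mA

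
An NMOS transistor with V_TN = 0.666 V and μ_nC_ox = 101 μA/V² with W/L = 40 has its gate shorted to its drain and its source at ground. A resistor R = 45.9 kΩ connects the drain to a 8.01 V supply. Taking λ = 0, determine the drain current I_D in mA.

With gate tied to drain, V_GS = V_DS ≥ V_GS − V_TN, so the device is in saturation.
k_n = μ_nC_ox · (W/L) = 4.04 mA/V².
KCL at the drain: ½ k_n (V_GS − V_TN)² = (V_DD − V_GS)/R.
Let x = V_GS − 0.666. Then 92.7 x² + x − 7.344 = 0, giving x = 0.276 V (positive root), so V_GS = 0.942 V.
I_D = (V_DD − V_GS)/R = (8.01 − 0.942) / 45.9 = 0.154 mA.

I_D = 0.154 mA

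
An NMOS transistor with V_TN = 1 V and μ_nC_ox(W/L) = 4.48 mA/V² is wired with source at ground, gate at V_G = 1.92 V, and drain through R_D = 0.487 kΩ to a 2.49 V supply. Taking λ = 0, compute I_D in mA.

I_D = 1.90 mA

V_GS = V_G = 1.92 V, so V_ov = 1.92 − 1 = 0.92 V.
Assume saturation: I_D = ½ k_n V_ov² = 0.5 × 4.48 × 0.92² = 1.9 mA, giving V_DS = V_DD − I_D R_D = 2.49 − 1.9 × 0.487 = 1.57 V.
V_DS = 1.57 V ≥ V_ov = 0.92 V, confirming saturation.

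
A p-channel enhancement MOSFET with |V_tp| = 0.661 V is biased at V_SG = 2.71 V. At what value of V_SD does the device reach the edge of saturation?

The boundary between triode and saturation is V_SD = V_SG − |V_tp| = V_ov.
V_ov = 2.71 − 0.661 = 2.05 V.

V_SD,sat = 2.05 V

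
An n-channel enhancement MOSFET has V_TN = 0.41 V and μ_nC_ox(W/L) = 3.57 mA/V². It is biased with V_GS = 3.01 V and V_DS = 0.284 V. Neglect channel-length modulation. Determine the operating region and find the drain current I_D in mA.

Triode; I_D = 2.49 mA

V_ov = V_GS − V_TN = 3.01 − 0.41 = 2.6 V.
Since V_DS = 0.284 V < V_ov = 2.6 V, the device is in the triode region.
I_D = k_n [V_ov · V_DS − ½ V_DS²] = 3.57 × [2.6 × 0.284 − 0.5 × 0.284²] = 2.49 mA.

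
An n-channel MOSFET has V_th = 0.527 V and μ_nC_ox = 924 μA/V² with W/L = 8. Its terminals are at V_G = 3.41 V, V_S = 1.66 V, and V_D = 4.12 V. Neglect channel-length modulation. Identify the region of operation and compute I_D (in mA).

Saturation; I_D = 5.53 mA

V_GS = V_G − V_S = 3.41 − 1.66 = 1.75 V; V_DS = V_D − V_S = 4.12 − 1.66 = 2.46 V.
k_n = μ_nC_ox · (W/L) = 7.392 mA/V².
V_ov = V_GS − V_th = 1.75 − 0.527 = 1.22 V.
Since V_DS = 2.46 V ≥ V_ov = 1.22 V, the device is in saturation.
I_D = ½ k_n V_ov² = 0.5 × 7.392 × 1.22² = 5.53 mA.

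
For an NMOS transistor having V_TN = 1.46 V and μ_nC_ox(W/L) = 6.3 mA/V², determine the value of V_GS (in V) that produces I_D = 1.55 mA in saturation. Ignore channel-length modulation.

In saturation I_D = ½ k_n (V_GS − V_TN)², so V_GS − V_TN = √(2 I_D / k_n) = √(2 × 1.55 / 6.3) = 0.701 V.
V_GS = 1.46 + 0.701 = 2.16 V.

V_GS = 2.16 V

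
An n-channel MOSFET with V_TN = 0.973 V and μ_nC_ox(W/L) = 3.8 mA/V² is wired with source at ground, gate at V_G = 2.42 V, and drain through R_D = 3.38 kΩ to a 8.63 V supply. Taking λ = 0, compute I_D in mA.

V_GS = V_G = 2.42 V, so V_ov = 2.42 − 0.973 = 1.45 V.
Assume saturation: I_D = ½ k_n V_ov² = 0.5 × 3.8 × 1.45² = 3.98 mA, giving V_DS = V_DD − I_D R_D = 8.63 − 3.98 × 3.38 = -4.82 V.
But -4.82 V < V_ov = 1.45 V, so the device is actually in triode.
In triode I_D = k_n[V_ov V_DS − ½ V_DS²] and I_D = (V_DD − V_DS)/R_D. Equating: 6.42 V_DS² − 19.59 V_DS + 8.63 = 0, giving V_DS = 0.534 V (the root below V_ov).
I_D = (8.63 − 0.534) / 3.38 = 2.4 mA.

I_D = 2.40 mA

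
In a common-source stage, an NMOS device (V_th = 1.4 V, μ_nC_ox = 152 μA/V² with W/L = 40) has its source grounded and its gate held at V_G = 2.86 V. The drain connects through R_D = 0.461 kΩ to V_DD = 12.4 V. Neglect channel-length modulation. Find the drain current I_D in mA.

I_D = 6.48 mA

V_GS = V_G = 2.86 V, so V_ov = 2.86 − 1.4 = 1.46 V.
k_n = μ_nC_ox · (W/L) = 6.08 mA/V².
Assume saturation: I_D = ½ k_n V_ov² = 0.5 × 6.08 × 1.46² = 6.48 mA, giving V_DS = V_DD − I_D R_D = 12.4 − 6.48 × 0.461 = 9.41 V.
V_DS = 9.41 V ≥ V_ov = 1.46 V, confirming saturation.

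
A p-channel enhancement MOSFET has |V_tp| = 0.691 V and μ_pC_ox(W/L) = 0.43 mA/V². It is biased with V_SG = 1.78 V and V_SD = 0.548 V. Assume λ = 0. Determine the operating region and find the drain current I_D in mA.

V_ov = V_SG − |V_tp| = 1.78 − 0.691 = 1.09 V.
Since V_SD = 0.548 V < V_ov = 1.09 V, the device is in the triode region.
I_D = k_p [V_ov · V_SD − ½ V_SD²] = 0.43 × [1.09 × 0.548 − 0.5 × 0.548²] = 0.192 mA.

Triode; I_D = 0.192 mA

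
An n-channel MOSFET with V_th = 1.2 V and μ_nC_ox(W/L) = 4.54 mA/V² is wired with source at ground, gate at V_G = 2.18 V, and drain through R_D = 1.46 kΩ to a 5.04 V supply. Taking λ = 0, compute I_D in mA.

V_GS = V_G = 2.18 V, so V_ov = 2.18 − 1.2 = 0.98 V.
Assume saturation: I_D = ½ k_n V_ov² = 0.5 × 4.54 × 0.98² = 2.18 mA, giving V_DS = V_DD − I_D R_D = 5.04 − 2.18 × 1.46 = 1.86 V.
V_DS = 1.86 V ≥ V_ov = 0.98 V, confirming saturation.

I_D = 2.18 mA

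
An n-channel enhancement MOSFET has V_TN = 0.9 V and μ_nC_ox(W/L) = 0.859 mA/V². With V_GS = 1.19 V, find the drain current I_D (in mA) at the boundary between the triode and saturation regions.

At the boundary V_DS = V_ov = V_GS − V_TN = 1.19 − 0.9 = 0.29 V.
I_D = ½ k_n V_ov² = 0.5 × 0.859 × 0.29² = 0.0361 mA.

I_D = 0.0361 mA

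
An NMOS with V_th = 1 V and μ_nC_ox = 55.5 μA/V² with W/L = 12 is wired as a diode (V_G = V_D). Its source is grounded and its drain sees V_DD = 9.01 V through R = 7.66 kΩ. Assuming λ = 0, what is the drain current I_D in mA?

I_D = 0.839 mA

With gate tied to drain, V_GS = V_DS ≥ V_GS − V_th, so the device is in saturation.
k_n = μ_nC_ox · (W/L) = 0.666 mA/V².
KCL at the drain: ½ k_n (V_GS − V_th)² = (V_DD − V_GS)/R.
Let x = V_GS − 1. Then 2.55 x² + x − 8.01 = 0, giving x = 1.59 V (positive root), so V_GS = 2.59 V.
I_D = (V_DD − V_GS)/R = (9.01 − 2.59) / 7.66 = 0.839 mA.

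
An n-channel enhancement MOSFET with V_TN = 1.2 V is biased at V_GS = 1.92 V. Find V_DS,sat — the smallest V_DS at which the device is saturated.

V_DS,sat = 0.720 V

The boundary between triode and saturation is V_DS = V_GS − V_TN = V_ov.
V_ov = 1.92 − 1.2 = 0.72 V.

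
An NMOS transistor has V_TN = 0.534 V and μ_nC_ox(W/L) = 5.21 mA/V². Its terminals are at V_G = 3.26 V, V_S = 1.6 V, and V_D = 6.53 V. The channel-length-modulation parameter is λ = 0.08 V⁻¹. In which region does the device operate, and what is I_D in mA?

V_GS = V_G − V_S = 3.26 − 1.6 = 1.66 V; V_DS = V_D − V_S = 6.53 − 1.6 = 4.93 V.
V_ov = V_GS − V_TN = 1.66 − 0.534 = 1.13 V.
Since V_DS = 4.93 V ≥ V_ov = 1.13 V, the device is in saturation.
I_D = ½ k_n V_ov² (1 + λ V_DS) = 0.5 × 5.21 × 1.13² × (1 + 0.08 × 4.93) = 4.61 mA.

Saturation; I_D = 4.61 mA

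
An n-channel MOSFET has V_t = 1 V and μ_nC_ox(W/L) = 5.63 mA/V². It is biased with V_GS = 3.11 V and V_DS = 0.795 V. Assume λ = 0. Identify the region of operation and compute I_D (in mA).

Triode; I_D = 7.66 mA

V_ov = V_GS − V_t = 3.11 − 1 = 2.11 V.
Since V_DS = 0.795 V < V_ov = 2.11 V, the device is in the triode region.
I_D = k_n [V_ov · V_DS − ½ V_DS²] = 5.63 × [2.11 × 0.795 − 0.5 × 0.795²] = 7.66 mA.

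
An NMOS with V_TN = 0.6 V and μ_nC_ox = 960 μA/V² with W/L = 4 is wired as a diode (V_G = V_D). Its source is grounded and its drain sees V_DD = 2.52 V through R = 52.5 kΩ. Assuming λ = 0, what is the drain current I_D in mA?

I_D = 0.0340 mA

With gate tied to drain, V_GS = V_DS ≥ V_GS − V_TN, so the device is in saturation.
k_n = μ_nC_ox · (W/L) = 3.84 mA/V².
KCL at the drain: ½ k_n (V_GS − V_TN)² = (V_DD − V_GS)/R.
Let x = V_GS − 0.6. Then 101 x² + x − 1.92 = 0, giving x = 0.133 V (positive root), so V_GS = 0.733 V.
I_D = (V_DD − V_GS)/R = (2.52 − 0.733) / 52.5 = 0.034 mA.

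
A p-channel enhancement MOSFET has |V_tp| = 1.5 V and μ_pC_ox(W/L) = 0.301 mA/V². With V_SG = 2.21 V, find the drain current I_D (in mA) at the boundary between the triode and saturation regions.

At the boundary V_SD = V_ov = V_SG − |V_tp| = 2.21 − 1.5 = 0.71 V.
I_D = ½ k_p V_ov² = 0.5 × 0.301 × 0.71² = 0.0759 mA.

I_D = 0.0759 mA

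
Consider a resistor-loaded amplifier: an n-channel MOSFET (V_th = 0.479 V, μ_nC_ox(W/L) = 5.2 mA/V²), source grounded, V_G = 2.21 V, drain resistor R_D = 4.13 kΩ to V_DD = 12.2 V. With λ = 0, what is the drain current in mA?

V_GS = V_G = 2.21 V, so V_ov = 2.21 − 0.479 = 1.73 V.
Assume saturation: I_D = ½ k_n V_ov² = 0.5 × 5.2 × 1.73² = 7.79 mA, giving V_DS = V_DD − I_D R_D = 12.2 − 7.79 × 4.13 = -20 V.
But -20 V < V_ov = 1.73 V, so the device is actually in triode.
In triode I_D = k_n[V_ov V_DS − ½ V_DS²] and I_D = (V_DD − V_DS)/R_D. Equating: 10.7 V_DS² − 38.17 V_DS + 12.2 = 0, giving V_DS = 0.355 V (the root below V_ov).
I_D = (12.2 − 0.355) / 4.13 = 2.87 mA.

I_D = 2.87 mA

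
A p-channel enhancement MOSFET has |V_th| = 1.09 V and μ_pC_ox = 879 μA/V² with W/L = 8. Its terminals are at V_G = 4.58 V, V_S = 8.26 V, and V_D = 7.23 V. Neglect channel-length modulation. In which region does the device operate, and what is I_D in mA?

Triode; I_D = 15.0 mA

V_SG = V_S − V_G = 8.26 − 4.58 = 3.68 V; V_SD = V_S − V_D = 8.26 − 7.23 = 1.03 V.
k_p = μ_pC_ox · (W/L) = 7.032 mA/V².
V_ov = V_SG − |V_th| = 3.68 − 1.09 = 2.59 V.
Since V_SD = 1.03 V < V_ov = 2.59 V, the device is in the triode region.
I_D = k_p [V_ov · V_SD − ½ V_SD²] = 7.032 × [2.59 × 1.03 − 0.5 × 1.03²] = 15 mA.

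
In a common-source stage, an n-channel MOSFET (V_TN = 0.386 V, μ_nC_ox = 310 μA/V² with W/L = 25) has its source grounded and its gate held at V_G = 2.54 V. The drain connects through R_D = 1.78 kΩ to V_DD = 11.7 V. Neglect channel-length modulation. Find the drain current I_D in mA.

V_GS = V_G = 2.54 V, so V_ov = 2.54 − 0.386 = 2.15 V.
k_n = μ_nC_ox · (W/L) = 7.75 mA/V².
Assume saturation: I_D = ½ k_n V_ov² = 0.5 × 7.75 × 2.15² = 18 mA, giving V_DS = V_DD − I_D R_D = 11.7 − 18 × 1.78 = -20.3 V.
But -20.3 V < V_ov = 2.15 V, so the device is actually in triode.
In triode I_D = k_n[V_ov V_DS − ½ V_DS²] and I_D = (V_DD − V_DS)/R_D. Equating: 6.9 V_DS² − 30.71 V_DS + 11.7 = 0, giving V_DS = 0.421 V (the root below V_ov).
I_D = (11.7 − 0.421) / 1.78 = 6.34 mA.

I_D = 6.34 mA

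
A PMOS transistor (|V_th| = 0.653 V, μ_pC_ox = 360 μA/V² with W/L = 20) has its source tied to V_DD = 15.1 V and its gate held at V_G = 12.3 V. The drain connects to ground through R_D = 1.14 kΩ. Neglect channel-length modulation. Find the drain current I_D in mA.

I_D = 12.3 mA

V_SG = V_DD − V_G = 15.1 − 12.3 = 2.8 V, so V_ov = 2.8 − 0.653 = 2.15 V.
k_p = μ_pC_ox · (W/L) = 7.2 mA/V².
Assume saturation: I_D = ½ k_p V_ov² = 0.5 × 7.2 × 2.15² = 16.6 mA, giving V_SD = V_DD − I_D R_D = 15.1 − 16.6 × 1.14 = -3.82 V.
But -3.82 V < V_ov = 2.15 V, so the device is actually in triode.
In triode I_D = k_p[V_ov V_SD − ½ V_SD²] and I_D = (V_DD − V_SD)/R_D. Equating: 4.1 V_SD² − 18.62 V_SD + 15.1 = 0, giving V_SD = 1.06 V (the root below V_ov).
I_D = (15.1 − 1.06) / 1.14 = 12.3 mA.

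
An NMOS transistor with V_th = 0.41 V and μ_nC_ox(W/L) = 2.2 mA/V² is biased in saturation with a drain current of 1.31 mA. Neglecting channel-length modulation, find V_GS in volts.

V_GS = 1.50 V

In saturation I_D = ½ k_n (V_GS − V_th)², so V_GS − V_th = √(2 I_D / k_n) = √(2 × 1.31 / 2.2) = 1.09 V.
V_GS = 0.41 + 1.09 = 1.5 V.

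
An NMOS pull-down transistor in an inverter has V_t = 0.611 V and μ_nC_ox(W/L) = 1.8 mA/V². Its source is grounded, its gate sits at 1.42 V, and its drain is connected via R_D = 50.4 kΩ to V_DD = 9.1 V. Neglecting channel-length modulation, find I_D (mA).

V_GS = V_G = 1.42 V, so V_ov = 1.42 − 0.611 = 0.809 V.
Assume saturation: I_D = ½ k_n V_ov² = 0.5 × 1.8 × 0.809² = 0.589 mA, giving V_DS = V_DD − I_D R_D = 9.1 − 0.589 × 50.4 = -20.6 V.
But -20.6 V < V_ov = 0.809 V, so the device is actually in triode.
In triode I_D = k_n[V_ov V_DS − ½ V_DS²] and I_D = (V_DD − V_DS)/R_D. Equating: 45.4 V_DS² − 74.39 V_DS + 9.1 = 0, giving V_DS = 0.133 V (the root below V_ov).
I_D = (9.1 − 0.133) / 50.4 = 0.178 mA.

I_D = 0.178 mA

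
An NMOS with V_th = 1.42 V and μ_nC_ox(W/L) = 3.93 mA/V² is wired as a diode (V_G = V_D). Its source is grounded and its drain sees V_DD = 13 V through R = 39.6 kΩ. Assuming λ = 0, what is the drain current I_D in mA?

With gate tied to drain, V_GS = V_DS ≥ V_GS − V_th, so the device is in saturation.
KCL at the drain: ½ k_n (V_GS − V_th)² = (V_DD − V_GS)/R.
Let x = V_GS − 1.42. Then 77.8 x² + x − 11.58 = 0, giving x = 0.379 V (positive root), so V_GS = 1.8 V.
I_D = (V_DD − V_GS)/R = (13 − 1.8) / 39.6 = 0.283 mA.

I_D = 0.283 mA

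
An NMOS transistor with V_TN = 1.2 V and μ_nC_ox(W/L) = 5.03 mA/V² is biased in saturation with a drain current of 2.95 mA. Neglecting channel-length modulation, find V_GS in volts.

In saturation I_D = ½ k_n (V_GS − V_TN)², so V_GS − V_TN = √(2 I_D / k_n) = √(2 × 2.95 / 5.03) = 1.08 V.
V_GS = 1.2 + 1.08 = 2.28 V.

V_GS = 2.28 V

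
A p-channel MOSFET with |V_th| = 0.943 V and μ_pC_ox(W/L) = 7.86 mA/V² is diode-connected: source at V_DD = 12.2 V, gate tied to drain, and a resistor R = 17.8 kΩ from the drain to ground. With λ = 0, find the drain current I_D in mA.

With gate tied to drain, V_SG = V_SD ≥ V_SG − |V_th|, so the device is in saturation.
KCL at the drain: ½ k_p (V_SG − |V_th|)² = (V_DD − V_SG)/R.
Let x = V_SG − 0.943. Then 70 x² + x − 11.26 = 0, giving x = 0.394 V (positive root), so V_SG = 1.34 V.
I_D = (V_DD − V_SG)/R = (12.2 − 1.34) / 17.8 = 0.61 mA.

I_D = 0.610 mA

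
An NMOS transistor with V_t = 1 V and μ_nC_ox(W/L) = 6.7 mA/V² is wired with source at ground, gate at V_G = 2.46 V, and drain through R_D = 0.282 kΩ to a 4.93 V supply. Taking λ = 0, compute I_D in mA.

V_GS = V_G = 2.46 V, so V_ov = 2.46 − 1 = 1.46 V.
Assume saturation: I_D = ½ k_n V_ov² = 0.5 × 6.7 × 1.46² = 7.14 mA, giving V_DS = V_DD − I_D R_D = 4.93 − 7.14 × 0.282 = 2.92 V.
V_DS = 2.92 V ≥ V_ov = 1.46 V, confirming saturation.

I_D = 7.14 mA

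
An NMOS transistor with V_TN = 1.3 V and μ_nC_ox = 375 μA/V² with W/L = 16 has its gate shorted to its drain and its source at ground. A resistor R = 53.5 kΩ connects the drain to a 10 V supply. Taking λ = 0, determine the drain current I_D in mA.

I_D = 0.158 mA

With gate tied to drain, V_GS = V_DS ≥ V_GS − V_TN, so the device is in saturation.
k_n = μ_nC_ox · (W/L) = 6 mA/V².
KCL at the drain: ½ k_n (V_GS − V_TN)² = (V_DD − V_GS)/R.
Let x = V_GS − 1.3. Then 160 x² + x − 8.7 = 0, giving x = 0.23 V (positive root), so V_GS = 1.53 V.
I_D = (V_DD − V_GS)/R = (10 − 1.53) / 53.5 = 0.158 mA.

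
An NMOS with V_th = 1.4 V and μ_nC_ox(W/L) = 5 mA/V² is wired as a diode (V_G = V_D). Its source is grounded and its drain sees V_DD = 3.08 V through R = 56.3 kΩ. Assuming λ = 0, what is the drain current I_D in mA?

With gate tied to drain, V_GS = V_DS ≥ V_GS − V_th, so the device is in saturation.
KCL at the drain: ½ k_n (V_GS − V_th)² = (V_DD − V_GS)/R.
Let x = V_GS − 1.4. Then 141 x² + x − 1.68 = 0, giving x = 0.106 V (positive root), so V_GS = 1.51 V.
I_D = (V_DD − V_GS)/R = (3.08 − 1.51) / 56.3 = 0.028 mA.

I_D = 0.0280 mA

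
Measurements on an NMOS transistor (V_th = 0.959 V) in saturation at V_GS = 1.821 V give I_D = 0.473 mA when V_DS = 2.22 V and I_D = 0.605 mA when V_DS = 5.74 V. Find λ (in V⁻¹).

λ = 0.0962 V⁻¹

With V_GS fixed, I_D ∝ (1 + λ V_DS) in saturation, so I_D2/I_D1 = (1 + λ V_DS2)/(1 + λ V_DS1).
0.605/0.473 = 1.279 = (1 + 5.74 λ)/(1 + 2.22 λ).
Solving: λ (I_D1 V_DS2 − I_D2 V_DS1) = I_D2 − I_D1, so λ = (0.605 − 0.473) / (0.473 × 5.74 − 0.605 × 2.22) = 0.132 / 1.37 = 0.0962 V⁻¹.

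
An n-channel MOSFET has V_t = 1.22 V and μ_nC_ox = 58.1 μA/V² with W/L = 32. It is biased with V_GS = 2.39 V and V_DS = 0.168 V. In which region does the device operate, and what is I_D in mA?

k_n = μ_nC_ox · (W/L) = 1.859 mA/V².
V_ov = V_GS − V_t = 2.39 − 1.22 = 1.17 V.
Since V_DS = 0.168 V < V_ov = 1.17 V, the device is in the triode region.
I_D = k_n [V_ov · V_DS − ½ V_DS²] = 1.859 × [1.17 × 0.168 − 0.5 × 0.168²] = 0.339 mA.

Triode; I_D = 0.339 mA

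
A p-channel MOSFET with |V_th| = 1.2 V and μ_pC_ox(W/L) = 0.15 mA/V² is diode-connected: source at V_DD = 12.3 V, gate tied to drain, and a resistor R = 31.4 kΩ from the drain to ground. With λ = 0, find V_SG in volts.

V_SG = 3.17 V

With gate tied to drain, V_SG = V_SD ≥ V_SG − |V_th|, so the device is in saturation.
KCL at the drain: ½ k_p (V_SG − |V_th|)² = (V_DD − V_SG)/R.
Let x = V_SG − 1.2. Then 2.35 x² + x − 11.1 = 0, giving x = 1.97 V (positive root), so V_SG = 3.17 V.
I_D = (V_DD − V_SG)/R = (12.3 − 3.17) / 31.4 = 0.291 mA.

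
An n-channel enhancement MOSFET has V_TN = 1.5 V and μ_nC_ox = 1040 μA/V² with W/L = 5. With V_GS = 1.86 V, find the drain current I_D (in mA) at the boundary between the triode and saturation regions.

At the boundary V_DS = V_ov = V_GS − V_TN = 1.86 − 1.5 = 0.36 V.
k_n = μ_nC_ox · (W/L) = 5.2 mA/V².
I_D = ½ k_n V_ov² = 0.5 × 5.2 × 0.36² = 0.337 mA.

I_D = 0.337 mA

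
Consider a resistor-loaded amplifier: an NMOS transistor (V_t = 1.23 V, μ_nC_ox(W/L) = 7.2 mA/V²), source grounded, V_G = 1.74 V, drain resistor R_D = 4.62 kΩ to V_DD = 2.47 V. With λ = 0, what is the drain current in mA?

I_D = 0.500 mA

V_GS = V_G = 1.74 V, so V_ov = 1.74 − 1.23 = 0.51 V.
Assume saturation: I_D = ½ k_n V_ov² = 0.5 × 7.2 × 0.51² = 0.936 mA, giving V_DS = V_DD − I_D R_D = 2.47 − 0.936 × 4.62 = -1.86 V.
But -1.86 V < V_ov = 0.51 V, so the device is actually in triode.
In triode I_D = k_n[V_ov V_DS − ½ V_DS²] and I_D = (V_DD − V_DS)/R_D. Equating: 16.6 V_DS² − 17.96 V_DS + 2.47 = 0, giving V_DS = 0.162 V (the root below V_ov).
I_D = (2.47 − 0.162) / 4.62 = 0.5 mA.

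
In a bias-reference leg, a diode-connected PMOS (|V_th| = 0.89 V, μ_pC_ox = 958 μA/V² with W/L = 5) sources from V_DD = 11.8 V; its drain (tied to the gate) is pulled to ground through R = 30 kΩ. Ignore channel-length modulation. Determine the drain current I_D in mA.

With gate tied to drain, V_SG = V_SD ≥ V_SG − |V_th|, so the device is in saturation.
k_p = μ_pC_ox · (W/L) = 4.79 mA/V².
KCL at the drain: ½ k_p (V_SG − |V_th|)² = (V_DD − V_SG)/R.
Let x = V_SG − 0.89. Then 71.8 x² + x − 10.91 = 0, giving x = 0.383 V (positive root), so V_SG = 1.27 V.
I_D = (V_DD − V_SG)/R = (11.8 − 1.27) / 30 = 0.351 mA.

I_D = 0.351 mA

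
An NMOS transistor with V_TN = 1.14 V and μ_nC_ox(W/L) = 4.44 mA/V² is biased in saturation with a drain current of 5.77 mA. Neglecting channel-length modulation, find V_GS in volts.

V_GS = 2.75 V

In saturation I_D = ½ k_n (V_GS − V_TN)², so V_GS − V_TN = √(2 I_D / k_n) = √(2 × 5.77 / 4.44) = 1.61 V.
V_GS = 1.14 + 1.61 = 2.75 V.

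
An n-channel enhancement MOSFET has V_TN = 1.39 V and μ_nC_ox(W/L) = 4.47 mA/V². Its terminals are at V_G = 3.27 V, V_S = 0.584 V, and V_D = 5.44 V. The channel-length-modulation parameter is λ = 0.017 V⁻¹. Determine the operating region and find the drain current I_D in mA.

V_GS = V_G − V_S = 3.27 − 0.584 = 2.69 V; V_DS = V_D − V_S = 5.44 − 0.584 = 4.86 V.
V_ov = V_GS − V_TN = 2.69 − 1.39 = 1.3 V.
Since V_DS = 4.86 V ≥ V_ov = 1.3 V, the device is in saturation.
I_D = ½ k_n V_ov² (1 + λ V_DS) = 0.5 × 4.47 × 1.3² × (1 + 0.017 × 4.86) = 4.06 mA.

Saturation; I_D = 4.06 mA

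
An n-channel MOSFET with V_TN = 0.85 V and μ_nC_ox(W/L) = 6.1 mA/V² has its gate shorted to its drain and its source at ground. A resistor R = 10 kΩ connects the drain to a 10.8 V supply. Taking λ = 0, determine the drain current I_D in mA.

With gate tied to drain, V_GS = V_DS ≥ V_GS − V_TN, so the device is in saturation.
KCL at the drain: ½ k_n (V_GS − V_TN)² = (V_DD − V_GS)/R.
Let x = V_GS − 0.85. Then 30.5 x² + x − 9.95 = 0, giving x = 0.555 V (positive root), so V_GS = 1.41 V.
I_D = (V_DD − V_GS)/R = (10.8 − 1.41) / 10 = 0.939 mA.

I_D = 0.939 mA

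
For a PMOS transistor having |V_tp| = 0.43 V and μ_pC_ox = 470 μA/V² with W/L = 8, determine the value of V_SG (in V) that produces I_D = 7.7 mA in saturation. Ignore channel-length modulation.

V_SG = 2.45 V

k_p = μ_pC_ox · (W/L) = 3.76 mA/V².
In saturation I_D = ½ k_p (V_SG − |V_tp|)², so V_SG − |V_tp| = √(2 I_D / k_p) = √(2 × 7.7 / 3.76) = 2.02 V.
V_SG = 0.43 + 2.02 = 2.45 V.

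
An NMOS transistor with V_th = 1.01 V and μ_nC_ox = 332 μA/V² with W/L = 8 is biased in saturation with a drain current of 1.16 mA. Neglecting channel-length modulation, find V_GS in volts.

k_n = μ_nC_ox · (W/L) = 2.656 mA/V².
In saturation I_D = ½ k_n (V_GS − V_th)², so V_GS − V_th = √(2 I_D / k_n) = √(2 × 1.16 / 2.656) = 0.935 V.
V_GS = 1.01 + 0.935 = 1.94 V.

V_GS = 1.94 V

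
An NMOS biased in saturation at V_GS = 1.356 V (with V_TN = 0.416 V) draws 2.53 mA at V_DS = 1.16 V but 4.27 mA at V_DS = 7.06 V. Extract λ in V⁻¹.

λ = 0.135 V⁻¹

With V_GS fixed, I_D ∝ (1 + λ V_DS) in saturation, so I_D2/I_D1 = (1 + λ V_DS2)/(1 + λ V_DS1).
4.27/2.53 = 1.688 = (1 + 7.06 λ)/(1 + 1.16 λ).
Solving: λ (I_D1 V_DS2 − I_D2 V_DS1) = I_D2 − I_D1, so λ = (4.27 − 2.53) / (2.53 × 7.06 − 4.27 × 1.16) = 1.74 / 12.9 = 0.135 V⁻¹.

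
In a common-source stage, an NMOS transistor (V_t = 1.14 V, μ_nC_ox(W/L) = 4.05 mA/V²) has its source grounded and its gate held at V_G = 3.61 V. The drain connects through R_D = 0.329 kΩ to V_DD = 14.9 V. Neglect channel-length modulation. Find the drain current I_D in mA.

V_GS = V_G = 3.61 V, so V_ov = 3.61 − 1.14 = 2.47 V.
Assume saturation: I_D = ½ k_n V_ov² = 0.5 × 4.05 × 2.47² = 12.4 mA, giving V_DS = V_DD − I_D R_D = 14.9 − 12.4 × 0.329 = 10.8 V.
V_DS = 10.8 V ≥ V_ov = 2.47 V, confirming saturation.

I_D = 12.4 mA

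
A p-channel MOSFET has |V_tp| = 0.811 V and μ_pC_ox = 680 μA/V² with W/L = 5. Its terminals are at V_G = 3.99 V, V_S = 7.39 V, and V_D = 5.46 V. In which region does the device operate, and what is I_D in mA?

Triode; I_D = 10.7 mA

V_SG = V_S − V_G = 7.39 − 3.99 = 3.4 V; V_SD = V_S − V_D = 7.39 − 5.46 = 1.93 V.
k_p = μ_pC_ox · (W/L) = 3.4 mA/V².
V_ov = V_SG − |V_tp| = 3.4 − 0.811 = 2.59 V.
Since V_SD = 1.93 V < V_ov = 2.59 V, the device is in the triode region.
I_D = k_p [V_ov · V_SD − ½ V_SD²] = 3.4 × [2.59 × 1.93 − 0.5 × 1.93²] = 10.7 mA.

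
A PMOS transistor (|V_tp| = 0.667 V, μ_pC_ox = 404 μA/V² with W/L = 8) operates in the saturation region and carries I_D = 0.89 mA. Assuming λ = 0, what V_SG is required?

k_p = μ_pC_ox · (W/L) = 3.232 mA/V².
In saturation I_D = ½ k_p (V_SG − |V_tp|)², so V_SG − |V_tp| = √(2 I_D / k_p) = √(2 × 0.89 / 3.232) = 0.742 V.
V_SG = 0.667 + 0.742 = 1.41 V.

V_SG = 1.41 V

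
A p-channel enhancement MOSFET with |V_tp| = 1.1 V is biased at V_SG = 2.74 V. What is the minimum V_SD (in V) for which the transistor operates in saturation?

V_SD,sat = 1.64 V

The boundary between triode and saturation is V_SD = V_SG − |V_tp| = V_ov.
V_ov = 2.74 − 1.1 = 1.64 V.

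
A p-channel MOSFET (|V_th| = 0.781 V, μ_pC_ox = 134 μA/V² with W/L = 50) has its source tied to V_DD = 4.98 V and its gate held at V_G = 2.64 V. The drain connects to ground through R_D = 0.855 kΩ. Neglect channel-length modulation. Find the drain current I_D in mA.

V_SG = V_DD − V_G = 4.98 − 2.64 = 2.34 V, so V_ov = 2.34 − 0.781 = 1.56 V.
k_p = μ_pC_ox · (W/L) = 6.7 mA/V².
Assume saturation: I_D = ½ k_p V_ov² = 0.5 × 6.7 × 1.56² = 8.14 mA, giving V_SD = V_DD − I_D R_D = 4.98 − 8.14 × 0.855 = -1.98 V.
But -1.98 V < V_ov = 1.56 V, so the device is actually in triode.
In triode I_D = k_p[V_ov V_SD − ½ V_SD²] and I_D = (V_DD − V_SD)/R_D. Equating: 2.86 V_SD² − 9.931 V_SD + 4.98 = 0, giving V_SD = 0.608 V (the root below V_ov).
I_D = (4.98 − 0.608) / 0.855 = 5.11 mA.

I_D = 5.11 mA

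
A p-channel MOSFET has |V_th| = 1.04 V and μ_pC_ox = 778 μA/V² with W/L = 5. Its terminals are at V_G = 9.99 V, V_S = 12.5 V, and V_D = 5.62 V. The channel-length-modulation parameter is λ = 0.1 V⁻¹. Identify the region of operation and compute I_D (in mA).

V_SG = V_S − V_G = 12.5 − 9.99 = 2.51 V; V_SD = V_S − V_D = 12.5 − 5.62 = 6.88 V.
k_p = μ_pC_ox · (W/L) = 3.89 mA/V².
V_ov = V_SG − |V_th| = 2.51 − 1.04 = 1.47 V.
Since V_SD = 6.88 V ≥ V_ov = 1.47 V, the device is in saturation.
I_D = ½ k_p V_ov² (1 + λ V_SD) = 0.5 × 3.89 × 1.47² × (1 + 0.1 × 6.88) = 7.09 mA.

Saturation; I_D = 7.09 mA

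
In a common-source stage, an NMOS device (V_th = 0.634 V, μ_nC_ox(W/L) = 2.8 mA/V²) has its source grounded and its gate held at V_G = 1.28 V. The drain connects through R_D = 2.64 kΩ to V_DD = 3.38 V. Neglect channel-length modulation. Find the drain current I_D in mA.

I_D = 0.584 mA

V_GS = V_G = 1.28 V, so V_ov = 1.28 − 0.634 = 0.646 V.
Assume saturation: I_D = ½ k_n V_ov² = 0.5 × 2.8 × 0.646² = 0.584 mA, giving V_DS = V_DD − I_D R_D = 3.38 − 0.584 × 2.64 = 1.84 V.
V_DS = 1.84 V ≥ V_ov = 0.646 V, confirming saturation.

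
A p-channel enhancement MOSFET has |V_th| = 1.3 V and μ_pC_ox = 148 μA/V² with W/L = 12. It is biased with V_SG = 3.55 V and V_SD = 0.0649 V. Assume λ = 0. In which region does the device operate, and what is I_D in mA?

Triode; I_D = 0.256 mA

k_p = μ_pC_ox · (W/L) = 1.776 mA/V².
V_ov = V_SG − |V_th| = 3.55 − 1.3 = 2.25 V.
Since V_SD = 0.0649 V < V_ov = 2.25 V, the device is in the triode region.
I_D = k_p [V_ov · V_SD − ½ V_SD²] = 1.776 × [2.25 × 0.0649 − 0.5 × 0.0649²] = 0.256 mA.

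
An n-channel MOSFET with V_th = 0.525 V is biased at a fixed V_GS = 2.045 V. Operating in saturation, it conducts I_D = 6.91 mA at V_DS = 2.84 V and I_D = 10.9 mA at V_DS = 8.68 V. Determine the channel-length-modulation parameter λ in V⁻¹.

With V_GS fixed, I_D ∝ (1 + λ V_DS) in saturation, so I_D2/I_D1 = (1 + λ V_DS2)/(1 + λ V_DS1).
10.9/6.91 = 1.577 = (1 + 8.68 λ)/(1 + 2.84 λ).
Solving: λ (I_D1 V_DS2 − I_D2 V_DS1) = I_D2 − I_D1, so λ = (10.9 − 6.91) / (6.91 × 8.68 − 10.9 × 2.84) = 3.99 / 29 = 0.137 V⁻¹.

λ = 0.137 V⁻¹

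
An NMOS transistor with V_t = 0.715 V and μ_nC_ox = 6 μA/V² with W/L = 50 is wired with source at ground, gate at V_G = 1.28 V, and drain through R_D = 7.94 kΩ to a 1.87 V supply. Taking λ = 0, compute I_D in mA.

I_D = 0.0479 mA

V_GS = V_G = 1.28 V, so V_ov = 1.28 − 0.715 = 0.565 V.
k_n = μ_nC_ox · (W/L) = 0.3 mA/V².
Assume saturation: I_D = ½ k_n V_ov² = 0.5 × 0.3 × 0.565² = 0.0479 mA, giving V_DS = V_DD − I_D R_D = 1.87 − 0.0479 × 7.94 = 1.49 V.
V_DS = 1.49 V ≥ V_ov = 0.565 V, confirming saturation.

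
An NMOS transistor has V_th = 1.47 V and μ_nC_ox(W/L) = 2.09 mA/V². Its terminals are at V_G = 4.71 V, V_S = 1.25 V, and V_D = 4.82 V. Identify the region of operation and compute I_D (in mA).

V_GS = V_G − V_S = 4.71 − 1.25 = 3.46 V; V_DS = V_D − V_S = 4.82 − 1.25 = 3.57 V.
V_ov = V_GS − V_th = 3.46 − 1.47 = 1.99 V.
Since V_DS = 3.57 V ≥ V_ov = 1.99 V, the device is in saturation.
I_D = ½ k_n V_ov² = 0.5 × 2.09 × 1.99² = 4.14 mA.

Saturation; I_D = 4.14 mA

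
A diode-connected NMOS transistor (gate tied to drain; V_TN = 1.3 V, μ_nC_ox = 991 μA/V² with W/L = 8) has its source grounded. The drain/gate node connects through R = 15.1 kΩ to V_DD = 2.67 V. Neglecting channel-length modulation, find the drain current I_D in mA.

With gate tied to drain, V_GS = V_DS ≥ V_GS − V_TN, so the device is in saturation.
k_n = μ_nC_ox · (W/L) = 7.928 mA/V².
KCL at the drain: ½ k_n (V_GS − V_TN)² = (V_DD − V_GS)/R.
Let x = V_GS − 1.3. Then 59.9 x² + x − 1.37 = 0, giving x = 0.143 V (positive root), so V_GS = 1.44 V.
I_D = (V_DD − V_GS)/R = (2.67 − 1.44) / 15.1 = 0.0812 mA.

I_D = 0.0812 mA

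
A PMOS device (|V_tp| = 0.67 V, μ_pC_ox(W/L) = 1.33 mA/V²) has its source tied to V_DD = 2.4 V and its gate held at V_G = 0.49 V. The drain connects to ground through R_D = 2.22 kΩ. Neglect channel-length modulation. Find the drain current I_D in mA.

V_SG = V_DD − V_G = 2.4 − 0.49 = 1.91 V, so V_ov = 1.91 − 0.67 = 1.24 V.
Assume saturation: I_D = ½ k_p V_ov² = 0.5 × 1.33 × 1.24² = 1.02 mA, giving V_SD = V_DD − I_D R_D = 2.4 − 1.02 × 2.22 = 0.13 V.
But 0.13 V < V_ov = 1.24 V, so the device is actually in triode.
In triode I_D = k_p[V_ov V_SD − ½ V_SD²] and I_D = (V_DD − V_SD)/R_D. Equating: 1.48 V_SD² − 4.661 V_SD + 2.4 = 0, giving V_SD = 0.648 V (the root below V_ov).
I_D = (2.4 − 0.648) / 2.22 = 0.789 mA.

I_D = 0.789 mA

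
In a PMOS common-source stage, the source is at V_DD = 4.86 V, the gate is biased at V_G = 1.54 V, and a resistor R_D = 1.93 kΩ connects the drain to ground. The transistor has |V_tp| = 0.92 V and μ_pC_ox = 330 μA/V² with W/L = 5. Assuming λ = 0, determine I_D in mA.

I_D = 2.19 mA

V_SG = V_DD − V_G = 4.86 − 1.54 = 3.32 V, so V_ov = 3.32 − 0.92 = 2.4 V.
k_p = μ_pC_ox · (W/L) = 1.65 mA/V².
Assume saturation: I_D = ½ k_p V_ov² = 0.5 × 1.65 × 2.4² = 4.75 mA, giving V_SD = V_DD − I_D R_D = 4.86 − 4.75 × 1.93 = -4.31 V.
But -4.31 V < V_ov = 2.4 V, so the device is actually in triode.
In triode I_D = k_p[V_ov V_SD − ½ V_SD²] and I_D = (V_DD − V_SD)/R_D. Equating: 1.59 V_SD² − 8.643 V_SD + 4.86 = 0, giving V_SD = 0.637 V (the root below V_ov).
I_D = (4.86 − 0.637) / 1.93 = 2.19 mA.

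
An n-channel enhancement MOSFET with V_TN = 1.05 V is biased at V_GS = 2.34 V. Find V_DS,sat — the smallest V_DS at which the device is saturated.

The boundary between triode and saturation is V_DS = V_GS − V_TN = V_ov.
V_ov = 2.34 − 1.05 = 1.29 V.

V_DS,sat = 1.29 V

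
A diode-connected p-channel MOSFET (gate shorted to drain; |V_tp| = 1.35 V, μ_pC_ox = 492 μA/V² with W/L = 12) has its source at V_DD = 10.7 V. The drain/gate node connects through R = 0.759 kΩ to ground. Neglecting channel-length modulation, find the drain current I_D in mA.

I_D = 9.91 mA

With gate tied to drain, V_SG = V_SD ≥ V_SG − |V_tp|, so the device is in saturation.
k_p = μ_pC_ox · (W/L) = 5.904 mA/V².
KCL at the drain: ½ k_p (V_SG − |V_tp|)² = (V_DD − V_SG)/R.
Let x = V_SG − 1.35. Then 2.24 x² + x − 9.35 = 0, giving x = 1.83 V (positive root), so V_SG = 3.18 V.
I_D = (V_DD − V_SG)/R = (10.7 − 3.18) / 0.759 = 9.91 mA.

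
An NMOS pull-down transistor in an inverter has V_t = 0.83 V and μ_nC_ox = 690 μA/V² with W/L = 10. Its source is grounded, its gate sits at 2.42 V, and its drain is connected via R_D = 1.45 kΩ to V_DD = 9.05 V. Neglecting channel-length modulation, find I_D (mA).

V_GS = V_G = 2.42 V, so V_ov = 2.42 − 0.83 = 1.59 V.
k_n = μ_nC_ox · (W/L) = 6.9 mA/V².
Assume saturation: I_D = ½ k_n V_ov² = 0.5 × 6.9 × 1.59² = 8.72 mA, giving V_DS = V_DD − I_D R_D = 9.05 − 8.72 × 1.45 = -3.6 V.
But -3.6 V < V_ov = 1.59 V, so the device is actually in triode.
In triode I_D = k_n[V_ov V_DS − ½ V_DS²] and I_D = (V_DD − V_DS)/R_D. Equating: 5 V_DS² − 16.91 V_DS + 9.05 = 0, giving V_DS = 0.667 V (the root below V_ov).
I_D = (9.05 − 0.667) / 1.45 = 5.78 mA.

I_D = 5.78 mA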